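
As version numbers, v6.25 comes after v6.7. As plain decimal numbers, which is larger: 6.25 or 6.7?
6.7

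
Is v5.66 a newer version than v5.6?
Yes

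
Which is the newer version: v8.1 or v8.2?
v8.2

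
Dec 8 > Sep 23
True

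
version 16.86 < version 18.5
True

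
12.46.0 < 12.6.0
False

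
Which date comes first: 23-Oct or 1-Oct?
1-Oct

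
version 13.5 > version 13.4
True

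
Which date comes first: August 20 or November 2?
August 20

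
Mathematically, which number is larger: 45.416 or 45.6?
45.6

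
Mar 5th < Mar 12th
True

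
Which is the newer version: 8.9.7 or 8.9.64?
8.9.64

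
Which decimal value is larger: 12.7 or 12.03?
12.7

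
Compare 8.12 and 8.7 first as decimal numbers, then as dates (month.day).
As decimals: 8.12 < 8.7. As dates: 8/12 is later than 8/7 (day 12 > day 7).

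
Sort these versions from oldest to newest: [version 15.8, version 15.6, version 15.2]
[version 15.2, version 15.6, version 15.8]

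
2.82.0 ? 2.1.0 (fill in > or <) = >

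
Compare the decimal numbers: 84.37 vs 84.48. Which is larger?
84.48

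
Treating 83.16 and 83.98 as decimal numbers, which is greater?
83.98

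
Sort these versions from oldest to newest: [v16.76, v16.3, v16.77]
[v16.3, v16.76, v16.77]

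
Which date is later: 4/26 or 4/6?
4/26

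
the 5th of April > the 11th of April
False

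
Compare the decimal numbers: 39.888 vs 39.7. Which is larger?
39.888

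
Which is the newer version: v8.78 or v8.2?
v8.78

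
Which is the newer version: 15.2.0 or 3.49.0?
15.2.0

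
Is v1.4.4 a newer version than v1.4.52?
No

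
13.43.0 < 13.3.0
False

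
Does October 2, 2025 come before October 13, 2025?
Yes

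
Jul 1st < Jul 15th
True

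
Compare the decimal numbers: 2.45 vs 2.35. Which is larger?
2.45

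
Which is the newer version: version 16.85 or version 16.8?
version 16.85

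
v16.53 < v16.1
False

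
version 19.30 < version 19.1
False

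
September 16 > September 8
True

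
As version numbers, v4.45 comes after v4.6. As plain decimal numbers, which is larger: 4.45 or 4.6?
4.6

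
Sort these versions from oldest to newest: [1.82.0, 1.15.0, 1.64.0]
[1.15.0, 1.64.0, 1.82.0]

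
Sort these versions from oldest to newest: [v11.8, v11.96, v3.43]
[v3.43, v11.8, v11.96]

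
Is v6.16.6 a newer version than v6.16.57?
No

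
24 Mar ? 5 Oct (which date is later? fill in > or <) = <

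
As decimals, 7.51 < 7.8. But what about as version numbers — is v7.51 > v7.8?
True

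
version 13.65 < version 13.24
False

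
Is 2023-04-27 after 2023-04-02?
Yes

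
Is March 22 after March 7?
Yes. Day 22 comes after day 7 in March — this is a date comparison, not a decimal one (the decimal 3.22 would be smaller than 3.7).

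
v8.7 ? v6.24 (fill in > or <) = >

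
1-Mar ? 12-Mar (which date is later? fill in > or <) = <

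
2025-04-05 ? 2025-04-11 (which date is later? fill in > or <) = <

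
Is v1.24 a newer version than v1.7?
Yes. Version numbers are compared segment by segment as integers, not as decimals: minor version 24 > 7, so v1.24 > v1.7 (even though the decimal 1.24 < 1.7).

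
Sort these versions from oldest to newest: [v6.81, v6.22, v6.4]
[v6.4, v6.22, v6.81]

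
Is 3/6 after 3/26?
No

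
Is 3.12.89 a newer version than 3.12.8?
Yes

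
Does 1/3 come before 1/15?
Yes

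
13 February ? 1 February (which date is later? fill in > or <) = >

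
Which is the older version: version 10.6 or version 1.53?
version 1.53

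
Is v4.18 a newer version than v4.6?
Yes. Version numbers are compared segment by segment as integers, not as decimals: minor version 18 > 6, so v4.18 > v4.6 (even though the decimal 4.18 < 4.6).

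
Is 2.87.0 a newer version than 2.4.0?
Yes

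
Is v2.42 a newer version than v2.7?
Yes. Version numbers are compared segment by segment as integers, not as decimals: minor version 42 > 7, so v2.42 > v2.7 (even though the decimal 2.42 < 2.7).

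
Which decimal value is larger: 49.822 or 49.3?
49.822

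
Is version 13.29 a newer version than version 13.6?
Yes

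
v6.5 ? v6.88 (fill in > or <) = <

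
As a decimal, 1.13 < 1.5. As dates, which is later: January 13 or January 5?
January 13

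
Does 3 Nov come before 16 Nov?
Yes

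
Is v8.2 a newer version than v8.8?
No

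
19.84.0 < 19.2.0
False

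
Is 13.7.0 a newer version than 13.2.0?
Yes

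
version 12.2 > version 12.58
False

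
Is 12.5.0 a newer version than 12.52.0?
No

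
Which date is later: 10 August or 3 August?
10 August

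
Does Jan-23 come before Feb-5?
Yes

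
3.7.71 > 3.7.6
True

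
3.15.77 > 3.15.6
True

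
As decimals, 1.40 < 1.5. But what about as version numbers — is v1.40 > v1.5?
True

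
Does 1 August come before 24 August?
Yes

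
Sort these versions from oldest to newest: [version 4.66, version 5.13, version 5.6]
[version 4.66, version 5.6, version 5.13]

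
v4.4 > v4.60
False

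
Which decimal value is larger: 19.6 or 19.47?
19.6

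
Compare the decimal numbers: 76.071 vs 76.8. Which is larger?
76.8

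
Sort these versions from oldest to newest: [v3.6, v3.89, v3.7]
[v3.6, v3.7, v3.89]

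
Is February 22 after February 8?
Yes. Day 22 comes after day 8 in February — this is a date comparison, not a decimal one (the decimal 2.22 would be smaller than 2.8).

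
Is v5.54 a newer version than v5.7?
Yes. Version numbers are compared segment by segment as integers, not as decimals: minor version 54 > 7, so v5.54 > v5.7 (even though the decimal 5.54 < 5.7).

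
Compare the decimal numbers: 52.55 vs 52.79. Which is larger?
52.79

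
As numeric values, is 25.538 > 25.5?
True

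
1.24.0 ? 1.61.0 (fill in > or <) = <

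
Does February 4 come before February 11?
Yes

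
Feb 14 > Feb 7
True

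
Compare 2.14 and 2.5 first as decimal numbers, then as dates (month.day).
As decimals: 2.14 < 2.5. As dates: 2/14 is later than 2/5 (day 14 > day 5).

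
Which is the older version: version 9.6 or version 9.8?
version 9.6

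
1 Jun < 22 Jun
True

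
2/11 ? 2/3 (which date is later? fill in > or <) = >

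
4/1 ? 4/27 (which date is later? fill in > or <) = <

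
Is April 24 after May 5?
No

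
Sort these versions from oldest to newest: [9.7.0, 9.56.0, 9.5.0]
[9.5.0, 9.7.0, 9.56.0]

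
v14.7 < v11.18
False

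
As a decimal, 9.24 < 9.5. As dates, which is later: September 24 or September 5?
September 24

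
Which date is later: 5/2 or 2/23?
5/2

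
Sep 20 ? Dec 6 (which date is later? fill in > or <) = <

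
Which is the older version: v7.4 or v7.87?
v7.4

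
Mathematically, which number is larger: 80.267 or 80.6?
80.6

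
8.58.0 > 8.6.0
True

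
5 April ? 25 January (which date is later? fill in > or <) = >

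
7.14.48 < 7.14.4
False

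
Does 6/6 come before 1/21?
No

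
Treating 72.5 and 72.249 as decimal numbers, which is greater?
72.5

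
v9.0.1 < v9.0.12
True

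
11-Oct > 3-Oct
True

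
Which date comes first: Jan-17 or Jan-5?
Jan-5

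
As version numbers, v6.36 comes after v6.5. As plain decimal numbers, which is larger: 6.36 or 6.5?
6.5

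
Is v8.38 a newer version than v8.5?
Yes. Version numbers are compared segment by segment as integers, not as decimals: minor version 38 > 5, so v8.38 > v8.5 (even though the decimal 8.38 < 8.5).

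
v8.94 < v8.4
False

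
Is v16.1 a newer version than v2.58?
Yes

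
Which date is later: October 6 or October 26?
October 26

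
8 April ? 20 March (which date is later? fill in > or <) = >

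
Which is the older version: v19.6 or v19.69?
v19.6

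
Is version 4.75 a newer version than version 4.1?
Yes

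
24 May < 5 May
False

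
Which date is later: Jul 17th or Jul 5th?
Jul 17th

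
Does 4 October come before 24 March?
No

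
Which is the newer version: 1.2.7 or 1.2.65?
1.2.65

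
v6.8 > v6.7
True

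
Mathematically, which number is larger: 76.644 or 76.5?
76.644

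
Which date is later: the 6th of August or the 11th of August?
the 11th of August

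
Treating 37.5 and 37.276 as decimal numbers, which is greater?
37.5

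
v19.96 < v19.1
False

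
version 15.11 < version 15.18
True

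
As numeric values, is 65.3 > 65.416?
False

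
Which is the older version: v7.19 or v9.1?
v7.19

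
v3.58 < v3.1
False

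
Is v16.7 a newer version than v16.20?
No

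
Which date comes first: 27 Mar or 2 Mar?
2 Mar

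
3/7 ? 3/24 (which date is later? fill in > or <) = <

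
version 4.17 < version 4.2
False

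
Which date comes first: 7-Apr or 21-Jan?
21-Jan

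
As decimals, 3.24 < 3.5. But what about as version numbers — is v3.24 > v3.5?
True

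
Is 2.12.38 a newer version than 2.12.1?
Yes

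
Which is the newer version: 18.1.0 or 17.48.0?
18.1.0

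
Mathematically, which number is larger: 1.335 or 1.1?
1.335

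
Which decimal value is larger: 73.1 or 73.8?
73.8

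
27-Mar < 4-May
True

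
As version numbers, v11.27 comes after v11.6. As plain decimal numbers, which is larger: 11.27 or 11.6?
11.6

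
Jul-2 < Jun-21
False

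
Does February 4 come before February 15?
Yes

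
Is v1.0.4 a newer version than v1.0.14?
No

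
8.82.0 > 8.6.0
True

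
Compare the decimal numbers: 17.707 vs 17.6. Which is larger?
17.707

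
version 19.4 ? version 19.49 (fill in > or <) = <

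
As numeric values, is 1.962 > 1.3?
True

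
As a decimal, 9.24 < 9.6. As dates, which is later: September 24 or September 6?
September 24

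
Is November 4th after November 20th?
No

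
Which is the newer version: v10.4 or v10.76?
v10.76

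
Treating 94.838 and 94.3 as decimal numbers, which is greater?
94.838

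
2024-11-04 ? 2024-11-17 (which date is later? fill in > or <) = <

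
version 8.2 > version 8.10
False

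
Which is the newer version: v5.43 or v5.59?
v5.59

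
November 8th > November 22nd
False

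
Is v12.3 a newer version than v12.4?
No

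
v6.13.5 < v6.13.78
True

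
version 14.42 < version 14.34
False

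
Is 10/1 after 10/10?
No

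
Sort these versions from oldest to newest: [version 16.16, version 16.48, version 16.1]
[version 16.1, version 16.16, version 16.48]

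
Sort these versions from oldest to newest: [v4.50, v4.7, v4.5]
[v4.5, v4.7, v4.50]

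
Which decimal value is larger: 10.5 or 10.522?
10.522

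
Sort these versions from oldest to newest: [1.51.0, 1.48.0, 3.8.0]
[1.48.0, 1.51.0, 3.8.0]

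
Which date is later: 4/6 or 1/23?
4/6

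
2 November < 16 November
True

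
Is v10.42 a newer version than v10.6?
Yes. Version numbers are compared segment by segment as integers, not as decimals: minor version 42 > 6, so v10.42 > v10.6 (even though the decimal 10.42 < 10.6).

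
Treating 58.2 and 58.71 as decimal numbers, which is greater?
58.71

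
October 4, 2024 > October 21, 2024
False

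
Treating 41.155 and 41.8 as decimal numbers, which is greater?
41.8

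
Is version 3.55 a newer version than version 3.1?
Yes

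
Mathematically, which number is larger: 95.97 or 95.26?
95.97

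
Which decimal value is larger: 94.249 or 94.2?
94.249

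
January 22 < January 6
False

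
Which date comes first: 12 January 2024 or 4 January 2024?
4 January 2024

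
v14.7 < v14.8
True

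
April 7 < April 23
True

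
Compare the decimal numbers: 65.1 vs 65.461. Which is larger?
65.461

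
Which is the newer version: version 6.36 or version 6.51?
version 6.51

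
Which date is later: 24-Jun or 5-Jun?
24-Jun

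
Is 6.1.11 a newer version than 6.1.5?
Yes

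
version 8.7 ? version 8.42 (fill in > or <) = <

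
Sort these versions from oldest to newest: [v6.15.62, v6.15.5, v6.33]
[v6.15.5, v6.15.62, v6.33]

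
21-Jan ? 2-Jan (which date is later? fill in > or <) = >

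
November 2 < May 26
False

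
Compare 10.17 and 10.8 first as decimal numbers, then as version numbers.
As decimals: 10.17 < 10.8. As versions: v10.17 > v10.8 (minor version 17 > 8).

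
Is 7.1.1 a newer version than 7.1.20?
No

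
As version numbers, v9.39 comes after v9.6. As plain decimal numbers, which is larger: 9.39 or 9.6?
9.6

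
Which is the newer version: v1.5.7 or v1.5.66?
v1.5.66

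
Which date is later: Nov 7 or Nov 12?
Nov 12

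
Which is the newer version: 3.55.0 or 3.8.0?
3.55.0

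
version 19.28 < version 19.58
True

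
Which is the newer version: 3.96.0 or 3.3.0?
3.96.0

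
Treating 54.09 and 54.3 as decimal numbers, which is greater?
54.3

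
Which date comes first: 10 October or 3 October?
3 October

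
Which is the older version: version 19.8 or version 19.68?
version 19.8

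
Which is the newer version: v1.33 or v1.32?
v1.33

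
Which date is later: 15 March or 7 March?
15 March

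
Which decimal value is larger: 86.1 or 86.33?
86.33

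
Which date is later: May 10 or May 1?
May 10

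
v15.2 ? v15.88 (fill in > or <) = <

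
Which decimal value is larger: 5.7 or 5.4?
5.7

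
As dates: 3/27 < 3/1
False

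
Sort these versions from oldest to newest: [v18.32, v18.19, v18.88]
[v18.19, v18.32, v18.88]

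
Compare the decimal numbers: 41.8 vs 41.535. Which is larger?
41.8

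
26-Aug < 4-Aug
False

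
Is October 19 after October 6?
Yes. Day 19 comes after day 6 in October — this is a date comparison, not a decimal one (the decimal 10.19 would be smaller than 10.6).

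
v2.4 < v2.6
True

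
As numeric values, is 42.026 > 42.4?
False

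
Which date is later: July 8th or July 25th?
July 25th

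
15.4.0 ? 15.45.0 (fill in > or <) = <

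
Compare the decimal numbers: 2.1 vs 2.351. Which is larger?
2.351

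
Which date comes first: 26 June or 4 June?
4 June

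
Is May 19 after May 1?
Yes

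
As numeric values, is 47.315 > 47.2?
True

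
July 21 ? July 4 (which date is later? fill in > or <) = >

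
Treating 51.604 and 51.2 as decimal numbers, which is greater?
51.604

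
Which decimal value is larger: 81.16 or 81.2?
81.2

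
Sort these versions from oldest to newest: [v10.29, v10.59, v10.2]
[v10.2, v10.29, v10.59]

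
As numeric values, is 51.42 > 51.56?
False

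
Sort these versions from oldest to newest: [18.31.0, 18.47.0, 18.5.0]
[18.5.0, 18.31.0, 18.47.0]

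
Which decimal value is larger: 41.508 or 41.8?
41.8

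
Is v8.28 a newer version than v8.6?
Yes. Version numbers are compared segment by segment as integers, not as decimals: minor version 28 > 6, so v8.28 > v8.6 (even though the decimal 8.28 < 8.6).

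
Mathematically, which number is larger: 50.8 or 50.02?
50.8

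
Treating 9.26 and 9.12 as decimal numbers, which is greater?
9.26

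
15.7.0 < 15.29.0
True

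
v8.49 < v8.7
False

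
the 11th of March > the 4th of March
True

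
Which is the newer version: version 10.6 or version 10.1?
version 10.6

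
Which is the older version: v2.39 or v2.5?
v2.5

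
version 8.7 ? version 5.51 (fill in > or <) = >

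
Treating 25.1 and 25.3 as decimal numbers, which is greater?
25.3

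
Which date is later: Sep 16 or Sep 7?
Sep 16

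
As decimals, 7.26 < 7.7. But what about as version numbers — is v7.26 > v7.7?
True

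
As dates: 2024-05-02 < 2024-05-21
True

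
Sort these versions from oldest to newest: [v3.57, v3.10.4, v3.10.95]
[v3.10.4, v3.10.95, v3.57]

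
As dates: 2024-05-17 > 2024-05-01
True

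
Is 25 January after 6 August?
No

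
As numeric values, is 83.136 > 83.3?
False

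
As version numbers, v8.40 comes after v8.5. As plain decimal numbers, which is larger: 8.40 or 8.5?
8.5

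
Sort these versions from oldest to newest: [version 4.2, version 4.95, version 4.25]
[version 4.2, version 4.25, version 4.95]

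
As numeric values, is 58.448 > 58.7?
False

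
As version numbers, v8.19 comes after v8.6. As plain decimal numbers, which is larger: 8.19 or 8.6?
8.6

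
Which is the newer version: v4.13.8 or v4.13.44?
v4.13.44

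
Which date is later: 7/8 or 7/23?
7/23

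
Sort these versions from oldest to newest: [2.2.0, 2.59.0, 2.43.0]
[2.2.0, 2.43.0, 2.59.0]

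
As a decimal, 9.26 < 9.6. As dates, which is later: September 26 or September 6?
September 26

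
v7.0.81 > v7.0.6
True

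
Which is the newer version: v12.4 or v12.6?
v12.6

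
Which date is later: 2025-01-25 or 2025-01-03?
2025-01-25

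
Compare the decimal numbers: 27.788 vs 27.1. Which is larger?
27.788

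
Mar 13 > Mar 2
True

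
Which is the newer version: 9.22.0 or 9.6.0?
9.22.0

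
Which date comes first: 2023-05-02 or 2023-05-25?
2023-05-02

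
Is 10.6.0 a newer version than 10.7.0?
No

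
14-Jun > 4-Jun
True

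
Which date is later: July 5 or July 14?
July 14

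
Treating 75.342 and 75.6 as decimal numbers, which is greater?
75.6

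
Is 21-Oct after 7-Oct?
Yes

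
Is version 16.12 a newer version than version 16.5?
Yes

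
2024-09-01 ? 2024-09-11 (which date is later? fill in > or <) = <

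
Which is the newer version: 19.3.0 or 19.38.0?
19.38.0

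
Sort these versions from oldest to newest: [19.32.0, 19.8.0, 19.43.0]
[19.8.0, 19.32.0, 19.43.0]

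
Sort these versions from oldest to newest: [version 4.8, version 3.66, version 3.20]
[version 3.20, version 3.66, version 4.8]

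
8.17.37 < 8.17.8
False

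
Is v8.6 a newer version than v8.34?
No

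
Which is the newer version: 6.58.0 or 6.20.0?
6.58.0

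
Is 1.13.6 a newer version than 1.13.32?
No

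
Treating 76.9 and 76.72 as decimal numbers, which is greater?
76.9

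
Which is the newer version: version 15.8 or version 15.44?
version 15.44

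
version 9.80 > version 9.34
True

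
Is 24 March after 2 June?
No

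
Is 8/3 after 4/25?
Yes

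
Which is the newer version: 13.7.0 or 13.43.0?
13.43.0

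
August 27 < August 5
False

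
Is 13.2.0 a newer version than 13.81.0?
No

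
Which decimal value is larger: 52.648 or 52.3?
52.648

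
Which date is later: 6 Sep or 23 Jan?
6 Sep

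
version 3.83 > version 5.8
False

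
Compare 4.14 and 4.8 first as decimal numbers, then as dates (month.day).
As decimals: 4.14 < 4.8. As dates: 4/14 is later than 4/8 (day 14 > day 8).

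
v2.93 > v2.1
True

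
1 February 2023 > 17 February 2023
False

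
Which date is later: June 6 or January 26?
June 6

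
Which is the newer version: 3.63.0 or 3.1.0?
3.63.0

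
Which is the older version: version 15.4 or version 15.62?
version 15.4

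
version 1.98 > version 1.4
True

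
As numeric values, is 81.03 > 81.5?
False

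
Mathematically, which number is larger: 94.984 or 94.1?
94.984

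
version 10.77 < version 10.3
False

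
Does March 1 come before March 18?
Yes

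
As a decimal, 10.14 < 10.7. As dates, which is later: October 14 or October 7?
October 14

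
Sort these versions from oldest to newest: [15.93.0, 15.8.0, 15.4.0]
[15.4.0, 15.8.0, 15.93.0]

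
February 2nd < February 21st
True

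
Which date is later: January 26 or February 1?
February 1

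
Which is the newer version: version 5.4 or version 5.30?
version 5.30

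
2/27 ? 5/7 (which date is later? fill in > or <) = <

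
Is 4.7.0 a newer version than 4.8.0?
No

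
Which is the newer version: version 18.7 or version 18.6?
version 18.7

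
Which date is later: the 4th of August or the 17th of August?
the 17th of August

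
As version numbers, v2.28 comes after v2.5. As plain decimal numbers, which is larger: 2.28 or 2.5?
2.5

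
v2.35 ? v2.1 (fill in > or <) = >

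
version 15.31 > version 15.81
False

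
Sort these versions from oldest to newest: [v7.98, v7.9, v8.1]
[v7.9, v7.98, v8.1]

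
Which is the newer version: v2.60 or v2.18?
v2.60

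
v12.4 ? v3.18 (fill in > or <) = >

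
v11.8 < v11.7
False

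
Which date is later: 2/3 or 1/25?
2/3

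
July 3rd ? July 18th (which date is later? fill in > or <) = <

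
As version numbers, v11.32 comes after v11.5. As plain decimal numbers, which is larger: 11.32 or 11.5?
11.5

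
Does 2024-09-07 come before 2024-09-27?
Yes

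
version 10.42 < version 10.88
True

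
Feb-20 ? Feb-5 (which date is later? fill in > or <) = >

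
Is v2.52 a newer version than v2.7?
Yes. Version numbers are compared segment by segment as integers, not as decimals: minor version 52 > 7, so v2.52 > v2.7 (even though the decimal 2.52 < 2.7).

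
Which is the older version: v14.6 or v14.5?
v14.5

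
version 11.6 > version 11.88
False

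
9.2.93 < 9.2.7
False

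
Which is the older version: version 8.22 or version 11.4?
version 8.22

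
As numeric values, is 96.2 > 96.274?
False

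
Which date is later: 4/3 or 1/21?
4/3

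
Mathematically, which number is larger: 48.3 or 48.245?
48.3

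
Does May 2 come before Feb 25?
No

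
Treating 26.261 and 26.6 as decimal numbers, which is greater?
26.6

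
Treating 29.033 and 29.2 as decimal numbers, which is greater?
29.2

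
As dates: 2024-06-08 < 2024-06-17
True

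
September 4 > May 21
True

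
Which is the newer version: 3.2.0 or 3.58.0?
3.58.0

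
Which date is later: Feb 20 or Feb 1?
Feb 20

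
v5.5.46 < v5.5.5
False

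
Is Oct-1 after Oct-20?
No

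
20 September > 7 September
True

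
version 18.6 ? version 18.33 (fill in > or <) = <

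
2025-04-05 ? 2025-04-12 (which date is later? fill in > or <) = <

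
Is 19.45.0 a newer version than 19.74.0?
No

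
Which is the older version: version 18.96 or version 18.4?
version 18.4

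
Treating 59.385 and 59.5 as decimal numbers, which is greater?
59.5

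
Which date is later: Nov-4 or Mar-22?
Nov-4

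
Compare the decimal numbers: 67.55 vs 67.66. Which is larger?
67.66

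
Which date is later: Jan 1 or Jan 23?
Jan 23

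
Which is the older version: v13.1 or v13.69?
v13.1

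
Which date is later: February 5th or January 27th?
February 5th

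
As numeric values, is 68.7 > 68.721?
False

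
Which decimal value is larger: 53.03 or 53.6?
53.6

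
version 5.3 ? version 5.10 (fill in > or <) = <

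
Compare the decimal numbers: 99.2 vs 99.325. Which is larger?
99.325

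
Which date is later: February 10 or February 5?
February 10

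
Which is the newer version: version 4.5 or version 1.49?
version 4.5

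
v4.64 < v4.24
False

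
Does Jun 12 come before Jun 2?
No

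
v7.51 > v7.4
True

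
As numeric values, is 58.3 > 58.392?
False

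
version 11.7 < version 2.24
False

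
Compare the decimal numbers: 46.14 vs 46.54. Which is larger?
46.54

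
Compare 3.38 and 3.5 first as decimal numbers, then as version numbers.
As decimals: 3.38 < 3.5. As versions: v3.38 > v3.5 (minor version 38 > 5).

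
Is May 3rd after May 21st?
No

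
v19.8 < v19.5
False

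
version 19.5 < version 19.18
True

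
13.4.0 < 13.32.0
True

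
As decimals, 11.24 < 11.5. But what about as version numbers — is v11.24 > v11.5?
True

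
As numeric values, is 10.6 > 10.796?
False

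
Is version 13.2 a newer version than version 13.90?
No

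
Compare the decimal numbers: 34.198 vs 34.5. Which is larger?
34.5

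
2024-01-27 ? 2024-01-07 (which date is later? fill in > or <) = >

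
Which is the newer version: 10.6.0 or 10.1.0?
10.6.0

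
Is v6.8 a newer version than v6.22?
No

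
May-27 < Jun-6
True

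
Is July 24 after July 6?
Yes. Day 24 comes after day 6 in July — this is a date comparison, not a decimal one (the decimal 7.24 would be smaller than 7.6).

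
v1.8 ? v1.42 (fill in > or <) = <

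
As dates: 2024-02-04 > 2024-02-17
False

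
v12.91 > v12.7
True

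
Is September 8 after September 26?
No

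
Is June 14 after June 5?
Yes. Day 14 comes after day 5 in June — this is a date comparison, not a decimal one (the decimal 6.14 would be smaller than 6.5).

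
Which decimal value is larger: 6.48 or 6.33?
6.48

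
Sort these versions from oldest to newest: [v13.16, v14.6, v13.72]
[v13.16, v13.72, v14.6]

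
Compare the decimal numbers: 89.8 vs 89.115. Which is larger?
89.8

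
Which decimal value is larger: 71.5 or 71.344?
71.5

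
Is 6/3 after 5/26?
Yes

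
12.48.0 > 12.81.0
False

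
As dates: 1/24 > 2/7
False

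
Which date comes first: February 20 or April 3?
February 20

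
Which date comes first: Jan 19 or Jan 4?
Jan 4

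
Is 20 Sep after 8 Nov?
No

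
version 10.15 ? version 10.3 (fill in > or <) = >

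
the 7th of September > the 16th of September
False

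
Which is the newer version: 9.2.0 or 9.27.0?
9.27.0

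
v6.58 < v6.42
False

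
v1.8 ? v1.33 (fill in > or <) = <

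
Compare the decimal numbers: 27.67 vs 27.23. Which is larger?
27.67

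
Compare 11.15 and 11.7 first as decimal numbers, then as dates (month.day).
As decimals: 11.15 < 11.7. As dates: 11/15 is later than 11/7 (day 15 > day 7).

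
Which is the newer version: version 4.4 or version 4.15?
version 4.15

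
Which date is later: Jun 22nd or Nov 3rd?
Nov 3rd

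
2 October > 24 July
True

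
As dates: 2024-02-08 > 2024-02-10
False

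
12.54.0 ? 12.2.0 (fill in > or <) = >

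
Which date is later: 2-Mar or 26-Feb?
2-Mar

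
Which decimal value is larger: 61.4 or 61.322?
61.4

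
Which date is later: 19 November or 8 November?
19 November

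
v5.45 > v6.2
False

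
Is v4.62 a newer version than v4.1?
Yes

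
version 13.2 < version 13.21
True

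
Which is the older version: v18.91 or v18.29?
v18.29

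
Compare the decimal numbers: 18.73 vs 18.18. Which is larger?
18.73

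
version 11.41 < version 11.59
True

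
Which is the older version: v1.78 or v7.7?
v1.78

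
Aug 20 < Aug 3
False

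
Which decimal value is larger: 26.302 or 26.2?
26.302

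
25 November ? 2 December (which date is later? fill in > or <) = <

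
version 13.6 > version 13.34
False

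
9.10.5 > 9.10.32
False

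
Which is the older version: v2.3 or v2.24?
v2.3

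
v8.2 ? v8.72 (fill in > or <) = <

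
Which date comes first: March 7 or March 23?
March 7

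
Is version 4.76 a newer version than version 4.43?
Yes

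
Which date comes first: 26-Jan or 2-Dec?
26-Jan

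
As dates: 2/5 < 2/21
True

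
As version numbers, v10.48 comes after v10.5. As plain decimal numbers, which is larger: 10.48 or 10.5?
10.5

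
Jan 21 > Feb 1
False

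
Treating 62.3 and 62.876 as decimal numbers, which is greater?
62.876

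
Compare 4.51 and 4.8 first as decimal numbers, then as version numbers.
As decimals: 4.51 < 4.8. As versions: v4.51 > v4.8 (minor version 51 > 8).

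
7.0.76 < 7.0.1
False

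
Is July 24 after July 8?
Yes. Day 24 comes after day 8 in July — this is a date comparison, not a decimal one (the decimal 7.24 would be smaller than 7.8).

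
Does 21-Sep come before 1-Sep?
No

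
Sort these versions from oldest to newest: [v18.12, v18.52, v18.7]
[v18.7, v18.12, v18.52]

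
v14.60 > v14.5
True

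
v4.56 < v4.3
False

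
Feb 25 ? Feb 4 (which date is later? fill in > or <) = >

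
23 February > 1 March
False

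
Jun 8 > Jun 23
False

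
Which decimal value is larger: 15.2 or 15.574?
15.574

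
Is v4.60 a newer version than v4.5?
Yes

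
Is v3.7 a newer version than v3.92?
No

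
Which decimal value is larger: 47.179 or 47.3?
47.3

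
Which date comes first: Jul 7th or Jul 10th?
Jul 7th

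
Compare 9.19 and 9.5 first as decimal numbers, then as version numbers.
As decimals: 9.19 < 9.5. As versions: v9.19 > v9.5 (minor version 19 > 5).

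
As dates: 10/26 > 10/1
True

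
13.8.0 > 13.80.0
False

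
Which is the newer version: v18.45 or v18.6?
v18.45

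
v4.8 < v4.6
False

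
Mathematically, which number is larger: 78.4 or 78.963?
78.963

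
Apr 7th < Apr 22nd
True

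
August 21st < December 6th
True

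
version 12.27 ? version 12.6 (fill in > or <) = >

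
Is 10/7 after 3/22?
Yes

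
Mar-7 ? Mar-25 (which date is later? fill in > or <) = <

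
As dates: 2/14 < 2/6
False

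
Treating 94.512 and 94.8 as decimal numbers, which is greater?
94.8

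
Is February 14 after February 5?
Yes. Day 14 comes after day 5 in February — this is a date comparison, not a decimal one (the decimal 2.14 would be smaller than 2.5).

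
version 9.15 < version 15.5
True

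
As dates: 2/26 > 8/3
False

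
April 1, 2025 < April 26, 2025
True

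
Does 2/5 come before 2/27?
Yes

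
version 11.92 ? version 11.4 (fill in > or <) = >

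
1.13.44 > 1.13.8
True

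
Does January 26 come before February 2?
Yes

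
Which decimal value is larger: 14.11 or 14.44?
14.44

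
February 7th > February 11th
False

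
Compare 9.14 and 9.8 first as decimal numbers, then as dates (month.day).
As decimals: 9.14 < 9.8. As dates: 9/14 is later than 9/8 (day 14 > day 8).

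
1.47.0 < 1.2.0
False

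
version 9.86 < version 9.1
False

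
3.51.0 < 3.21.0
False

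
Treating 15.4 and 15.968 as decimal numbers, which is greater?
15.968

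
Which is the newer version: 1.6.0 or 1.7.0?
1.7.0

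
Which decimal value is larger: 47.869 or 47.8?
47.869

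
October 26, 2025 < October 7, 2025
False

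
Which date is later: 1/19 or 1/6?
1/19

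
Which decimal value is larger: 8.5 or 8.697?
8.697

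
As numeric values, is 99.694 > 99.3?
True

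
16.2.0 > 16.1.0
True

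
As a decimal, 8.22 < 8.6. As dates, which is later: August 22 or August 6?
August 22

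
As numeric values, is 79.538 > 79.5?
True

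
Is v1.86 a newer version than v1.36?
Yes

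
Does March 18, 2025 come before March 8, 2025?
No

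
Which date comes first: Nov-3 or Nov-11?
Nov-3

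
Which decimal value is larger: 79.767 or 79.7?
79.767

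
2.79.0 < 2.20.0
False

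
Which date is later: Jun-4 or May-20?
Jun-4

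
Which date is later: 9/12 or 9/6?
9/12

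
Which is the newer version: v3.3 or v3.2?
v3.3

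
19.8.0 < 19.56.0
True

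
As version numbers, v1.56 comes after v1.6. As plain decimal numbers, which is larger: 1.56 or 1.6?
1.6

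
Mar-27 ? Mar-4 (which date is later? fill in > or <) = >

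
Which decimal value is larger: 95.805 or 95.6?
95.805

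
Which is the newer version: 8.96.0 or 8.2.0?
8.96.0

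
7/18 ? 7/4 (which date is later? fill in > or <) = >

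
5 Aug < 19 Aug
True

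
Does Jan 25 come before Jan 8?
No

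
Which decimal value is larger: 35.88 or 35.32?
35.88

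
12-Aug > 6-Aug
True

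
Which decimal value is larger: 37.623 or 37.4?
37.623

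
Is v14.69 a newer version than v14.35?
Yes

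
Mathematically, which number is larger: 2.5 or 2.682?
2.682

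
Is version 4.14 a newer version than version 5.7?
No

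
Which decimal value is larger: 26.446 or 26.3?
26.446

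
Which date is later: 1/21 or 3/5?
3/5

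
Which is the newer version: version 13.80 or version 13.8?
version 13.80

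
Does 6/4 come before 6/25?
Yes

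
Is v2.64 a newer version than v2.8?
Yes. Version numbers are compared segment by segment as integers, not as decimals: minor version 64 > 8, so v2.64 > v2.8 (even though the decimal 2.64 < 2.8).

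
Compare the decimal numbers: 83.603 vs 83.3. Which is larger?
83.603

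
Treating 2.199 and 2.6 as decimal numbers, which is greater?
2.6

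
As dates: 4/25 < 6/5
True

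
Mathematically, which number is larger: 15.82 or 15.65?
15.82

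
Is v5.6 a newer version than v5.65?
No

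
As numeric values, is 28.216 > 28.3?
False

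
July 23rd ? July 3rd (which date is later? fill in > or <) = >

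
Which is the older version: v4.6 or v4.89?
v4.6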